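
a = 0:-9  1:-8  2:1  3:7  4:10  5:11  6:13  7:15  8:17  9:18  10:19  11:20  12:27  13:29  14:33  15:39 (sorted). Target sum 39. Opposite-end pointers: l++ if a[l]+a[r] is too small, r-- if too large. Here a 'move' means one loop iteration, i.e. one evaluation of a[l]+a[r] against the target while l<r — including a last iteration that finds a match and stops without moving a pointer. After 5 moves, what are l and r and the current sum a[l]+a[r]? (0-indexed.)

l=0 r=15: -9+39=30 <39, l++
l=1 r=15: -8+39=31 <39, l++
l=2 r=15: 1+39=40 >39, r--
l=2 r=14: 1+33=34 <39, l++
l=3 r=14: 7+33=40 >39, r--

l=3, r=13, sum=36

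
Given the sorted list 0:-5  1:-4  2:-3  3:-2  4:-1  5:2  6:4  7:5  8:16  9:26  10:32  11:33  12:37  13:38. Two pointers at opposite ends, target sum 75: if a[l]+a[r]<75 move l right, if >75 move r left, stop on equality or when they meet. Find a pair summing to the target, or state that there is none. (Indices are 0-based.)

l=0 r=13: -5+38=33 <75, l++
l=1 r=13: -4+38=34 <75, l++
l=2 r=13: -3+38=35 <75, l++
l=3 r=13: -2+38=36 <75, l++
l=4 r=13: -1+38=37 <75, l++
l=5 r=13: 2+38=40 <75, l++
l=6 r=13: 4+38=42 <75, l++
l=7 r=13: 5+38=43 <75, l++
l=8 r=13: 16+38=54 <75, l++
l=9 r=13: 26+38=64 <75, l++
l=10 r=13: 32+38=70 <75, l++
l=11 r=13: 33+38=71 <75, l++
l=12 r=13: 37+38=75, found

(37, 38)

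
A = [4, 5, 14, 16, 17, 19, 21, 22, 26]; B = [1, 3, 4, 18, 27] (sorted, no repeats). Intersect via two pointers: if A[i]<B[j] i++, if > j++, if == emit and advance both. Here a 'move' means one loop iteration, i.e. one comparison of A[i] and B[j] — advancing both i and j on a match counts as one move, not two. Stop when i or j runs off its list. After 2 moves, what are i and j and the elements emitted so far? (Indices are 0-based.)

i=0, j=2, emitted=[]

[i=0,j=0] 4>1 → j++
[i=0,j=1] 4>3 → j++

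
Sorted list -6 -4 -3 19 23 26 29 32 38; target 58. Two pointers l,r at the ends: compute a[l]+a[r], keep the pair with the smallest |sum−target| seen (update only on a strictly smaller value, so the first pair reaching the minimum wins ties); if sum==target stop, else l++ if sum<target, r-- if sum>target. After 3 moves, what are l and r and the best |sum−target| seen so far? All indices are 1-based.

l=4, r=9, best |Δ|=23

[1,9] -6+38=32 d=26 * → l++
[2,9] -4+38=34 d=24 * → l++
[3,9] -3+38=35 d=23 * → l++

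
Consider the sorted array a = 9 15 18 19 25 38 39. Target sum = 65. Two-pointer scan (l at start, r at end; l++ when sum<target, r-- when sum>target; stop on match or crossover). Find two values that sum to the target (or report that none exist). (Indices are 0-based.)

no pair

[0,6] 9+39=48 <65 → l++
[1,6] 15+39=54 <65 → l++
[2,6] 18+39=57 <65 → l++
[3,6] 19+39=58 <65 → l++
[4,6] 25+39=64 <65 → l++
[5,6] 38+39=77 >65 → r--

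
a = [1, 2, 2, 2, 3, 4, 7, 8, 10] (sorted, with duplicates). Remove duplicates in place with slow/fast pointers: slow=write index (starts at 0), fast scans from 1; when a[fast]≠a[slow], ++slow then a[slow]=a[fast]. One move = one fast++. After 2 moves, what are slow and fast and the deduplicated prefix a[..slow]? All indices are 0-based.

slow=1, fast=3, prefix=[1, 2]

slow=0 fast=1: a[fast]=2≠a[slow]=1 write a[1]=2, slow++,fast++
slow=1 fast=2: a[fast]=2=a[slow] dup, fast++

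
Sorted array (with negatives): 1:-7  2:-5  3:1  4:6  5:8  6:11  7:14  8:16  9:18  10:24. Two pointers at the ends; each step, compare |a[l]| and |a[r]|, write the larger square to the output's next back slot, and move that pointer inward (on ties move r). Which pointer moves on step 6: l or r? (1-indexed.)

[1,10] |-7|<=|24| out[10]=576 → r--
[1,9] |-7|<=|18| out[9]=324 → r--
[1,8] |-7|<=|16| out[8]=256 → r--
[1,7] |-7|<=|14| out[7]=196 → r--
[1,6] |-7|<=|11| out[6]=121 → r--
[1,5] |-7|<=|8| out[5]=64 → r--

r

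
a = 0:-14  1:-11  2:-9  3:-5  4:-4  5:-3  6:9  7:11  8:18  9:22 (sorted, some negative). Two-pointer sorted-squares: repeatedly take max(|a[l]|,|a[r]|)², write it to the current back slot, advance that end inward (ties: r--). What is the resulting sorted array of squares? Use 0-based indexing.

[9, 16, 25, 81, 81, 121, 121, 196, 324, 484]

[0,9] |-14|<=|22| out[9]=484 → r--
[0,8] |-14|<=|18| out[8]=324 → r--
[0,7] |-14|>|11| out[7]=196 → l++
[1,7] |-11|<=|11| out[6]=121 → r--
[1,6] |-11|>|9| out[5]=121 → l++
[2,6] |-9|<=|9| out[4]=81 → r--
[2,5] |-9|>|-3| out[3]=81 → l++
[3,5] |-5|>|-3| out[2]=25 → l++
[4,5] |-4|>|-3| out[1]=16 → l++
[5,5] |-3|<=|-3| out[0]=9 → r--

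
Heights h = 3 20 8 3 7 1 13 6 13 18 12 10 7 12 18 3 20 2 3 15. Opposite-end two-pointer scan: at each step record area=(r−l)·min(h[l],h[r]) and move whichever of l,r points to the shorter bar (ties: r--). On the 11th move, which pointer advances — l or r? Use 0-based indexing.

r

[0,19] min(3,15)*19=57 best=57 * → l++
[1,19] min(20,15)*18=270 best=270 * → r--
[1,18] min(20,3)*17=51 best=270 → r--
[1,17] min(20,2)*16=32 best=270 → r--
[1,16] min(20,20)*15=300 best=300 * → r--
[1,15] min(20,3)*14=42 best=300 → r--
[1,14] min(20,18)*13=234 best=300 → r--
[1,13] min(20,12)*12=144 best=300 → r--
[1,12] min(20,7)*11=77 best=300 → r--
[1,11] min(20,10)*10=100 best=300 → r--
[1,10] min(20,12)*9=108 best=300 → r--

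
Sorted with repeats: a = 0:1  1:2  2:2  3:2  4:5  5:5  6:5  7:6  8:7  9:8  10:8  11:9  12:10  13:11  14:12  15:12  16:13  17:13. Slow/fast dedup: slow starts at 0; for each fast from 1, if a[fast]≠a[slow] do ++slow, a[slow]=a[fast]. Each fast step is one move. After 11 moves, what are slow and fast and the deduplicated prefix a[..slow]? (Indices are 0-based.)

(s=0,f=1) a[fast]=2≠a[slow]=1 write a[1]=2 → slow++,fast++
(s=1,f=2) a[fast]=2=a[slow] dup → fast++
(s=1,f=3) a[fast]=2=a[slow] dup → fast++
(s=1,f=4) a[fast]=5≠a[slow]=2 write a[2]=5 → slow++,fast++
(s=2,f=5) a[fast]=5=a[slow] dup → fast++
(s=2,f=6) a[fast]=5=a[slow] dup → fast++
(s=2,f=7) a[fast]=6≠a[slow]=5 write a[3]=6 → slow++,fast++
(s=3,f=8) a[fast]=7≠a[slow]=6 write a[4]=7 → slow++,fast++
(s=4,f=9) a[fast]=8≠a[slow]=7 write a[5]=8 → slow++,fast++
(s=5,f=10) a[fast]=8=a[slow] dup → fast++
(s=5,f=11) a[fast]=9≠a[slow]=8 write a[6]=9 → slow++,fast++

slow=6, fast=12, prefix=[1, 2, 5, 6, 7, 8, 9]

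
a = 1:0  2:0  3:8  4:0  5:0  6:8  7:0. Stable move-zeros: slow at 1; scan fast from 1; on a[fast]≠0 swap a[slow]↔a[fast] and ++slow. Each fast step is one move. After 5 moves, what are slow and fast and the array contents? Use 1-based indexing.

slow=2, fast=6, a=[8, 0, 0, 0, 0, 8, 0]

slow=1 fast=1: a[fast]=0, fast++
slow=1 fast=2: a[fast]=0, fast++
slow=1 fast=3: a[fast]=8≠0 swap→a[1]=8, slow++,fast++
slow=2 fast=4: a[fast]=0, fast++
slow=2 fast=5: a[fast]=0, fast++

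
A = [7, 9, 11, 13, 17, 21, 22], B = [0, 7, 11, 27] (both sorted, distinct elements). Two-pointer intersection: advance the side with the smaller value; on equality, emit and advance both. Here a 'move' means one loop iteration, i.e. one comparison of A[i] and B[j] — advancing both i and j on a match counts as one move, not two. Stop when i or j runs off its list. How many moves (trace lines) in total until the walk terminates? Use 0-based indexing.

8 moves

[i=0,j=0] 7>0 → j++
[i=0,j=1] 7==7 emit → i++,j++
[i=1,j=2] 9<11 → i++
[i=2,j=2] 11==11 emit → i++,j++
[i=3,j=3] 13<27 → i++
[i=4,j=3] 17<27 → i++
[i=5,j=3] 21<27 → i++
[i=6,j=3] 22<27 → i++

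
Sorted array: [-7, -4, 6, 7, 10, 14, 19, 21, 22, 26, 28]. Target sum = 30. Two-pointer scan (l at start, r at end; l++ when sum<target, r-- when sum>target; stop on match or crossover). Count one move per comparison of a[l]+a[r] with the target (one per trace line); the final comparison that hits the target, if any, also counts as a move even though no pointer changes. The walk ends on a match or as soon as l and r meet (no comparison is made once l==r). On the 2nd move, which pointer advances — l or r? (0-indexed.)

l

[0,10] -7+28=21 <30 → l++
[1,10] -4+28=24 <30 → l++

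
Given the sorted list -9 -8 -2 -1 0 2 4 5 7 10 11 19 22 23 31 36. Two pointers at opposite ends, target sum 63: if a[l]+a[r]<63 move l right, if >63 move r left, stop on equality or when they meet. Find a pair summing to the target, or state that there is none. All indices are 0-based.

no pair

[0,15] -9+36=27 <63 → l++
[1,15] -8+36=28 <63 → l++
[2,15] -2+36=34 <63 → l++
[3,15] -1+36=35 <63 → l++
[4,15] 0+36=36 <63 → l++
[5,15] 2+36=38 <63 → l++
[6,15] 4+36=40 <63 → l++
[7,15] 5+36=41 <63 → l++
[8,15] 7+36=43 <63 → l++
[9,15] 10+36=46 <63 → l++
[10,15] 11+36=47 <63 → l++
[11,15] 19+36=55 <63 → l++
[12,15] 22+36=58 <63 → l++
[13,15] 23+36=59 <63 → l++
[14,15] 31+36=67 >63 → r--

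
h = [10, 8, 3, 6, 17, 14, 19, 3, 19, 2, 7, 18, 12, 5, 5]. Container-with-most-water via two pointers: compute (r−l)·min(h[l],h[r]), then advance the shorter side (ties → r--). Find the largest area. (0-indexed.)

[0,14] min(10,5)*14=70 best=70 * → r--
[0,13] min(10,5)*13=65 best=70 → r--
[0,12] min(10,12)*12=120 best=120 * → l++
[1,12] min(8,12)*11=88 best=120 → l++
[2,12] min(3,12)*10=30 best=120 → l++
[3,12] min(6,12)*9=54 best=120 → l++
[4,12] min(17,12)*8=96 best=120 → r--
[4,11] min(17,18)*7=119 best=120 → l++
[5,11] min(14,18)*6=84 best=120 → l++
[6,11] min(19,18)*5=90 best=120 → r--
[6,10] min(19,7)*4=28 best=120 → r--
[6,9] min(19,2)*3=6 best=120 → r--
[6,8] min(19,19)*2=38 best=120 → r--
[6,7] min(19,3)*1=3 best=120 → r--

max area = 120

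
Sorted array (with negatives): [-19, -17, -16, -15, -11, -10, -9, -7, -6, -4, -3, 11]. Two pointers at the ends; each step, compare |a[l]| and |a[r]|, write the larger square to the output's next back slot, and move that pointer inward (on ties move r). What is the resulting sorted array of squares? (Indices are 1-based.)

[9, 16, 36, 49, 81, 100, 121, 121, 225, 256, 289, 361]

l=1 r=12: |-19|>|11| out[12]=361, l++
l=2 r=12: |-17|>|11| out[11]=289, l++
l=3 r=12: |-16|>|11| out[10]=256, l++
l=4 r=12: |-15|>|11| out[9]=225, l++
l=5 r=12: |-11|<=|11| out[8]=121, r--
l=5 r=11: |-11|>|-3| out[7]=121, l++
l=6 r=11: |-10|>|-3| out[6]=100, l++
l=7 r=11: |-9|>|-3| out[5]=81, l++
l=8 r=11: |-7|>|-3| out[4]=49, l++
l=9 r=11: |-6|>|-3| out[3]=36, l++
l=10 r=11: |-4|>|-3| out[2]=16, l++
l=11 r=11: |-3|<=|-3| out[1]=9, r--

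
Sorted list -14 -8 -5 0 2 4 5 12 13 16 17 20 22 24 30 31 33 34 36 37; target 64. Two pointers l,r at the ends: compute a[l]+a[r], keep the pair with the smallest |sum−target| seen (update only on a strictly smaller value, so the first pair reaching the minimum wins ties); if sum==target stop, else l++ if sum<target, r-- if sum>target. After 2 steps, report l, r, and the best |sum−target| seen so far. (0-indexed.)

l=2, r=19, best |Δ|=35

[0,19] -14+37=23 d=41 * → l++
[1,19] -8+37=29 d=35 * → l++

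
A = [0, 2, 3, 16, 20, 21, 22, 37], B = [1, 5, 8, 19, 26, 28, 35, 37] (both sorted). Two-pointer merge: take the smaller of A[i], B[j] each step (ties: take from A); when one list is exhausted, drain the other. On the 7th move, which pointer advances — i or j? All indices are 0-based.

i=0 j=0: A[i]=0<=B[j]=1 take 0, i++
i=1 j=0: A[i]=2>B[j]=1 take 1, j++
i=1 j=1: A[i]=2<=B[j]=5 take 2, i++
i=2 j=1: A[i]=3<=B[j]=5 take 3, i++
i=3 j=1: A[i]=16>B[j]=5 take 5, j++
i=3 j=2: A[i]=16>B[j]=8 take 8, j++
i=3 j=3: A[i]=16<=B[j]=19 take 16, i++

i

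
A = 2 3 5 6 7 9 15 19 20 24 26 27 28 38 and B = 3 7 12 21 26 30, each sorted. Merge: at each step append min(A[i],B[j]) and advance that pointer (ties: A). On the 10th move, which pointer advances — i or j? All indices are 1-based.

i

i=1 j=1: A[i]=2<=B[j]=3 take 2, i++
i=2 j=1: A[i]=3<=B[j]=3 take 3, i++
i=3 j=1: A[i]=5>B[j]=3 take 3, j++
i=3 j=2: A[i]=5<=B[j]=7 take 5, i++
i=4 j=2: A[i]=6<=B[j]=7 take 6, i++
i=5 j=2: A[i]=7<=B[j]=7 take 7, i++
i=6 j=2: A[i]=9>B[j]=7 take 7, j++
i=6 j=3: A[i]=9<=B[j]=12 take 9, i++
i=7 j=3: A[i]=15>B[j]=12 take 12, j++
i=7 j=4: A[i]=15<=B[j]=21 take 15, i++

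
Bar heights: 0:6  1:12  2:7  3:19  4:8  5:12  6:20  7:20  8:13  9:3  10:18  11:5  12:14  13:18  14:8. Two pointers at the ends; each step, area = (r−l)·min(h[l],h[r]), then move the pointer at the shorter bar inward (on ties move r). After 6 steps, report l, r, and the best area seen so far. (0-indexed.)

l=0 r=14: min(6,8)*14=84 best=84 *, l++
l=1 r=14: min(12,8)*13=104 best=104 *, r--
l=1 r=13: min(12,18)*12=144 best=144 *, l++
l=2 r=13: min(7,18)*11=77 best=144, l++
l=3 r=13: min(19,18)*10=180 best=180 *, r--
l=3 r=12: min(19,14)*9=126 best=180, r--

l=3, r=11, best area=180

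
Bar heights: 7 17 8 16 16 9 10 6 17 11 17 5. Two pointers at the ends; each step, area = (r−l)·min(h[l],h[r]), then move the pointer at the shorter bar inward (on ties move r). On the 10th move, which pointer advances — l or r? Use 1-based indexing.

l=1 r=12: min(7,5)*11=55 best=55 *, r--
l=1 r=11: min(7,17)*10=70 best=70 *, l++
l=2 r=11: min(17,17)*9=153 best=153 *, r--
l=2 r=10: min(17,11)*8=88 best=153, r--
l=2 r=9: min(17,17)*7=119 best=153, r--
l=2 r=8: min(17,6)*6=36 best=153, r--
l=2 r=7: min(17,10)*5=50 best=153, r--
l=2 r=6: min(17,9)*4=36 best=153, r--
l=2 r=5: min(17,16)*3=48 best=153, r--
l=2 r=4: min(17,16)*2=32 best=153, r--

r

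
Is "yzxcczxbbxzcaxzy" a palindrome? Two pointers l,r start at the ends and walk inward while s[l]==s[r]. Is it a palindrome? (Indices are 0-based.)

l=0 r=15: 'y'=='y', l++,r--
l=1 r=14: 'z'=='z', l++,r--
l=2 r=13: 'x'=='x', l++,r--
l=3 r=12: 'c'!='a', stop

not a palindrome (mismatch at 3,12)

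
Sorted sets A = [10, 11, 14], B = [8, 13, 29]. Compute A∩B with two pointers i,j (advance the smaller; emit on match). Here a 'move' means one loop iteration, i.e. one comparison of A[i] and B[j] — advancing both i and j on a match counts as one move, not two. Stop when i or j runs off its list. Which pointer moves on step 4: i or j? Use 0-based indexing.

i=0 j=0: 10>8, j++
i=0 j=1: 10<13, i++
i=1 j=1: 11<13, i++
i=2 j=1: 14>13, j++

j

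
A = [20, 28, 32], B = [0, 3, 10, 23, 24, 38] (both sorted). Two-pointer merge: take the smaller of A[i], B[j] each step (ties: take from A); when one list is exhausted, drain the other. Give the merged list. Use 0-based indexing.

i=0 j=0: A[i]=20>B[j]=0 take 0, j++
i=0 j=1: A[i]=20>B[j]=3 take 3, j++
i=0 j=2: A[i]=20>B[j]=10 take 10, j++
i=0 j=3: A[i]=20<=B[j]=23 take 20, i++
i=1 j=3: A[i]=28>B[j]=23 take 23, j++
i=1 j=4: A[i]=28>B[j]=24 take 24, j++
i=1 j=5: A[i]=28<=B[j]=38 take 28, i++
i=2 j=5: A[i]=32<=B[j]=38 take 32, i++
i=3 j=5: A done, take B[j]=38, j++

[0, 3, 10, 20, 23, 24, 28, 32, 38]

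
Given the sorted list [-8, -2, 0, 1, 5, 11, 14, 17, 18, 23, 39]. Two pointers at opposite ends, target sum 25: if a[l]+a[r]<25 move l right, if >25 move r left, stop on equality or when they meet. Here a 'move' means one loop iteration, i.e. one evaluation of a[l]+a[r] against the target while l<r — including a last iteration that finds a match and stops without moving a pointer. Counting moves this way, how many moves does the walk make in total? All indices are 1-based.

[1,11] -8+39=31 >25 → r--
[1,10] -8+23=15 <25 → l++
[2,10] -2+23=21 <25 → l++
[3,10] 0+23=23 <25 → l++
[4,10] 1+23=24 <25 → l++
[5,10] 5+23=28 >25 → r--
[5,9] 5+18=23 <25 → l++
[6,9] 11+18=29 >25 → r--
[6,8] 11+17=28 >25 → r--
[6,7] 11+14=25 → found

10 moves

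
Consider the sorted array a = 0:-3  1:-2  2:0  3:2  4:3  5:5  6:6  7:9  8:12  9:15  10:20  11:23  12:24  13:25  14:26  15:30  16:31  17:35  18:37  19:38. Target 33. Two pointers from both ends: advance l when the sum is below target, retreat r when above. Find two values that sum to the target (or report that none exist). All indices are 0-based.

[0,19] -3+38=35 >33 → r--
[0,18] -3+37=34 >33 → r--
[0,17] -3+35=32 <33 → l++
[1,17] -2+35=33 → found

(-2, 35)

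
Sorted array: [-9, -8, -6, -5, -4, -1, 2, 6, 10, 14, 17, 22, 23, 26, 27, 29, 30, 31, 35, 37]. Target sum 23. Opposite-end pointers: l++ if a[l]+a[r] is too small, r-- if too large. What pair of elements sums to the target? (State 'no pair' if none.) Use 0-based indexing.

[0,19] -9+37=28 >23 → r--
[0,18] -9+35=26 >23 → r--
[0,17] -9+31=22 <23 → l++
[1,17] -8+31=23 → found

(-8, 31)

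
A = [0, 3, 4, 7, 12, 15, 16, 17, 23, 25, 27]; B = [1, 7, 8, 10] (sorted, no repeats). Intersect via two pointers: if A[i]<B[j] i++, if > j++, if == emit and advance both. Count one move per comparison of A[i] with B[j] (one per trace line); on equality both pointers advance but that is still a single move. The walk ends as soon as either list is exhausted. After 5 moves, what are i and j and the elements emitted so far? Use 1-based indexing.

i=5, j=3, emitted=[7]

[i=1,j=1] 0<1 → i++
[i=2,j=1] 3>1 → j++
[i=2,j=2] 3<7 → i++
[i=3,j=2] 4<7 → i++
[i=4,j=2] 7==7 emit → i++,j++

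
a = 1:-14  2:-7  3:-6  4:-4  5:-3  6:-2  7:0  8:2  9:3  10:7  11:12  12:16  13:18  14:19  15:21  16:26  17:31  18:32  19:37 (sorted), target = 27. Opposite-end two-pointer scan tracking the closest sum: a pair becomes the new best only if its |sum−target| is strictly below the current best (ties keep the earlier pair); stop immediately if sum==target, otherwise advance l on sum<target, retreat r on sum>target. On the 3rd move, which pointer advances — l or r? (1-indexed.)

l

[1,19] -14+37=23 d=4 * → l++
[2,19] -7+37=30 d=3 * → r--
[2,18] -7+32=25 d=2 * → l++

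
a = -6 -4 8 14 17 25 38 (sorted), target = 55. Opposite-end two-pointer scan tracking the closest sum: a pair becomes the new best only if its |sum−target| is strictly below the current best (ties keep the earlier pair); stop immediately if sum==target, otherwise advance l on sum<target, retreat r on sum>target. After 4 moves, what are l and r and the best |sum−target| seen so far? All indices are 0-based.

[0,6] -6+38=32 d=23 * → l++
[1,6] -4+38=34 d=21 * → l++
[2,6] 8+38=46 d=9 * → l++
[3,6] 14+38=52 d=3 * → l++

l=4, r=6, best |Δ|=3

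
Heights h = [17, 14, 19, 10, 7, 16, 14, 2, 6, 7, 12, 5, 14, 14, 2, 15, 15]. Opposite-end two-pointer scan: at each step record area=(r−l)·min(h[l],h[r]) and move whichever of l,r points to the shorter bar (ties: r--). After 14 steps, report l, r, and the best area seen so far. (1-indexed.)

l=1, r=3, best area=240

l=1 r=17: min(17,15)*16=240 best=240 *, r--
l=1 r=16: min(17,15)*15=225 best=240, r--
l=1 r=15: min(17,2)*14=28 best=240, r--
l=1 r=14: min(17,14)*13=182 best=240, r--
l=1 r=13: min(17,14)*12=168 best=240, r--
l=1 r=12: min(17,5)*11=55 best=240, r--
l=1 r=11: min(17,12)*10=120 best=240, r--
l=1 r=10: min(17,7)*9=63 best=240, r--
l=1 r=9: min(17,6)*8=48 best=240, r--
l=1 r=8: min(17,2)*7=14 best=240, r--
l=1 r=7: min(17,14)*6=84 best=240, r--
l=1 r=6: min(17,16)*5=80 best=240, r--
l=1 r=5: min(17,7)*4=28 best=240, r--
l=1 r=4: min(17,10)*3=30 best=240, r--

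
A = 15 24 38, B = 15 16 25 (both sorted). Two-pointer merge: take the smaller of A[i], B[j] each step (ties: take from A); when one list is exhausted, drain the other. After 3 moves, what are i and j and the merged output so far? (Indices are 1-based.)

i=2, j=3, merged so far=[15, 15, 16]

i=1 j=1: A[i]=15<=B[j]=15 take 15, i++
i=2 j=1: A[i]=24>B[j]=15 take 15, j++
i=2 j=2: A[i]=24>B[j]=16 take 16, j++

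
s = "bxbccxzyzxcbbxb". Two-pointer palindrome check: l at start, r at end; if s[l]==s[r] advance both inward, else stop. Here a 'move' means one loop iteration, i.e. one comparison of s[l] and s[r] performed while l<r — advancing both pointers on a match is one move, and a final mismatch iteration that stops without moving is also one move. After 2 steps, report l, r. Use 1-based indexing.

l=1 r=15: 'b'=='b', l++,r--
l=2 r=14: 'x'=='x', l++,r--

l=3, r=13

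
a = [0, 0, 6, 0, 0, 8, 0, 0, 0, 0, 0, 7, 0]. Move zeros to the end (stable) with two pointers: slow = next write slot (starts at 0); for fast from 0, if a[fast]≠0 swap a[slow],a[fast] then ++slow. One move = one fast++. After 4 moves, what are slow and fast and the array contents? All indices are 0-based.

slow=1, fast=4, a=[6, 0, 0, 0, 0, 8, 0, 0, 0, 0, 0, 7, 0]

slow=0 fast=0: a[fast]=0, fast++
slow=0 fast=1: a[fast]=0, fast++
slow=0 fast=2: a[fast]=6≠0 swap→a[0]=6, slow++,fast++
slow=1 fast=3: a[fast]=0, fast++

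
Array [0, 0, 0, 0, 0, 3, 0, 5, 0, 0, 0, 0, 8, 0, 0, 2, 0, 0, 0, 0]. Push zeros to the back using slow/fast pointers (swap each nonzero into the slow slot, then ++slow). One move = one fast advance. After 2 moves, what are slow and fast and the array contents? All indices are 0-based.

slow=0, fast=2, a=[0, 0, 0, 0, 0, 3, 0, 5, 0, 0, 0, 0, 8, 0, 0, 2, 0, 0, 0, 0]

(s=0,f=0) a[fast]=0 → fast++
(s=0,f=1) a[fast]=0 → fast++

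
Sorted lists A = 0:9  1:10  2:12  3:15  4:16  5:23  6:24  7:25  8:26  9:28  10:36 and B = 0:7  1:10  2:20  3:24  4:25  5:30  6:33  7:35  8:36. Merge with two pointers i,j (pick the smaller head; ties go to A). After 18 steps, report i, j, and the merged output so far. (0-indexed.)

i=10, j=8, merged so far=[7, 9, 10, 10, 12, 15, 16, 20, 23, 24, 24, 25, 25, 26, 28, 30, 33, 35]

i=0 j=0: A[i]=9>B[j]=7 take 7, j++
i=0 j=1: A[i]=9<=B[j]=10 take 9, i++
i=1 j=1: A[i]=10<=B[j]=10 take 10, i++
i=2 j=1: A[i]=12>B[j]=10 take 10, j++
i=2 j=2: A[i]=12<=B[j]=20 take 12, i++
i=3 j=2: A[i]=15<=B[j]=20 take 15, i++
i=4 j=2: A[i]=16<=B[j]=20 take 16, i++
i=5 j=2: A[i]=23>B[j]=20 take 20, j++
i=5 j=3: A[i]=23<=B[j]=24 take 23, i++
i=6 j=3: A[i]=24<=B[j]=24 take 24, i++
i=7 j=3: A[i]=25>B[j]=24 take 24, j++
i=7 j=4: A[i]=25<=B[j]=25 take 25, i++
i=8 j=4: A[i]=26>B[j]=25 take 25, j++
i=8 j=5: A[i]=26<=B[j]=30 take 26, i++
i=9 j=5: A[i]=28<=B[j]=30 take 28, i++
i=10 j=5: A[i]=36>B[j]=30 take 30, j++
i=10 j=6: A[i]=36>B[j]=33 take 33, j++
i=10 j=7: A[i]=36>B[j]=35 take 35, j++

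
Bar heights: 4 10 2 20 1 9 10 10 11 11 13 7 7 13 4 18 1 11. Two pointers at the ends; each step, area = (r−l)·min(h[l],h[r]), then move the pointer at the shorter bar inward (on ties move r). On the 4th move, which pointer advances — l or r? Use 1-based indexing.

r

[1,18] min(4,11)*17=68 best=68 * → l++
[2,18] min(10,11)*16=160 best=160 * → l++
[3,18] min(2,11)*15=30 best=160 → l++
[4,18] min(20,11)*14=154 best=160 → r--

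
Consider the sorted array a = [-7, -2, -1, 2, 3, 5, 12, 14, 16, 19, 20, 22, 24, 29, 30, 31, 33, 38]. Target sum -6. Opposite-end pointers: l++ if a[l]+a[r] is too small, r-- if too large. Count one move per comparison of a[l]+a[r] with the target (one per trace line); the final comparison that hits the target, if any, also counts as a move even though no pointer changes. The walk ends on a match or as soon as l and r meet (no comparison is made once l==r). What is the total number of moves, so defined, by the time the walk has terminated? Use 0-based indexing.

l=0 r=17: -7+38=31 >-6, r--
l=0 r=16: -7+33=26 >-6, r--
l=0 r=15: -7+31=24 >-6, r--
l=0 r=14: -7+30=23 >-6, r--
l=0 r=13: -7+29=22 >-6, r--
l=0 r=12: -7+24=17 >-6, r--
l=0 r=11: -7+22=15 >-6, r--
l=0 r=10: -7+20=13 >-6, r--
l=0 r=9: -7+19=12 >-6, r--
l=0 r=8: -7+16=9 >-6, r--
l=0 r=7: -7+14=7 >-6, r--
l=0 r=6: -7+12=5 >-6, r--
l=0 r=5: -7+5=-2 >-6, r--
l=0 r=4: -7+3=-4 >-6, r--
l=0 r=3: -7+2=-5 >-6, r--
l=0 r=2: -7+-1=-8 <-6, l++
l=1 r=2: -2+-1=-3 >-6, r--

17 moves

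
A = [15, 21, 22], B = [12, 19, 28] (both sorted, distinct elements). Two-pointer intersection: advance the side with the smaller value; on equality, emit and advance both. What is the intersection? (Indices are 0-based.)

[i=0,j=0] 15>12 → j++
[i=0,j=1] 15<19 → i++
[i=1,j=1] 21>19 → j++
[i=1,j=2] 21<28 → i++
[i=2,j=2] 22<28 → i++

intersection = []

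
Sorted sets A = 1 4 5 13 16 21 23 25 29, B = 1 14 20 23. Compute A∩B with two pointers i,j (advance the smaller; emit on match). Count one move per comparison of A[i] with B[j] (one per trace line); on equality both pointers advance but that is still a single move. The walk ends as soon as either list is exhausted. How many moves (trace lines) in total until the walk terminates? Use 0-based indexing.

9 moves

i=0 j=0: 1==1 emit, i++,j++
i=1 j=1: 4<14, i++
i=2 j=1: 5<14, i++
i=3 j=1: 13<14, i++
i=4 j=1: 16>14, j++
i=4 j=2: 16<20, i++
i=5 j=2: 21>20, j++
i=5 j=3: 21<23, i++
i=6 j=3: 23==23 emit, i++,j++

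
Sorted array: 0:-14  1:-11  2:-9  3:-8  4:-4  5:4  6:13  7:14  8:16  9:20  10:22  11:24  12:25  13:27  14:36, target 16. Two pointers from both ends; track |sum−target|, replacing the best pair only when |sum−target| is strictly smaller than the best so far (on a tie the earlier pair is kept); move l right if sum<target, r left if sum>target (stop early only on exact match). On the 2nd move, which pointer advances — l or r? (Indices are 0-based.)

l

[0,14] -14+36=22 d=6 * → r--
[0,13] -14+27=13 d=3 * → l++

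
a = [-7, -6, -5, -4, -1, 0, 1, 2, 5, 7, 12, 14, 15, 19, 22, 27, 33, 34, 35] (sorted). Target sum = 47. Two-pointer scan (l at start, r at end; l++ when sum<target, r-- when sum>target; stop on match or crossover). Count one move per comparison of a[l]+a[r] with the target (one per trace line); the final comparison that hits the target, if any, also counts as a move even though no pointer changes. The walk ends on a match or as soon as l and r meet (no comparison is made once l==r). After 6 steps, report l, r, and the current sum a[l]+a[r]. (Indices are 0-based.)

l=6, r=18, sum=36

l=0 r=18: -7+35=28 <47, l++
l=1 r=18: -6+35=29 <47, l++
l=2 r=18: -5+35=30 <47, l++
l=3 r=18: -4+35=31 <47, l++
l=4 r=18: -1+35=34 <47, l++
l=5 r=18: 0+35=35 <47, l++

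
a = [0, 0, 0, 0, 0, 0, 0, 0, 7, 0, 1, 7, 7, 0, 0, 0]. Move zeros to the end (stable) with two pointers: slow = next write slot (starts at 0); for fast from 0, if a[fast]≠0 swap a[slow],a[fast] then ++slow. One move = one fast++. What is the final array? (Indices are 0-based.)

(s=0,f=0) a[fast]=0 → fast++
(s=0,f=1) a[fast]=0 → fast++
(s=0,f=2) a[fast]=0 → fast++
(s=0,f=3) a[fast]=0 → fast++
(s=0,f=4) a[fast]=0 → fast++
(s=0,f=5) a[fast]=0 → fast++
(s=0,f=6) a[fast]=0 → fast++
(s=0,f=7) a[fast]=0 → fast++
(s=0,f=8) a[fast]=7≠0 swap→a[0]=7 → slow++,fast++
(s=1,f=9) a[fast]=0 → fast++
(s=1,f=10) a[fast]=1≠0 swap→a[1]=1 → slow++,fast++
(s=2,f=11) a[fast]=7≠0 swap→a[2]=7 → slow++,fast++
(s=3,f=12) a[fast]=7≠0 swap→a[3]=7 → slow++,fast++
(s=4,f=13) a[fast]=0 → fast++
(s=4,f=14) a[fast]=0 → fast++
(s=4,f=15) a[fast]=0 → fast++

[7, 1, 7, 7, 0, 0, 0, 0, 0, 0, 0, 0, 0, 0, 0, 0]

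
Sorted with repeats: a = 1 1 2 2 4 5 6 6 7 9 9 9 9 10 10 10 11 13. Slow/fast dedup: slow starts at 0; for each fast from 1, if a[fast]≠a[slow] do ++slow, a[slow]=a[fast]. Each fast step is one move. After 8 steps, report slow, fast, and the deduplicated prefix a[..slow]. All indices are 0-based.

slow=5, fast=9, prefix=[1, 2, 4, 5, 6, 7]

slow=0 fast=1: a[fast]=1=a[slow] dup, fast++
slow=0 fast=2: a[fast]=2≠a[slow]=1 write a[1]=2, slow++,fast++
slow=1 fast=3: a[fast]=2=a[slow] dup, fast++
slow=1 fast=4: a[fast]=4≠a[slow]=2 write a[2]=4, slow++,fast++
slow=2 fast=5: a[fast]=5≠a[slow]=4 write a[3]=5, slow++,fast++
slow=3 fast=6: a[fast]=6≠a[slow]=5 write a[4]=6, slow++,fast++
slow=4 fast=7: a[fast]=6=a[slow] dup, fast++
slow=4 fast=8: a[fast]=7≠a[slow]=6 write a[5]=7, slow++,fast++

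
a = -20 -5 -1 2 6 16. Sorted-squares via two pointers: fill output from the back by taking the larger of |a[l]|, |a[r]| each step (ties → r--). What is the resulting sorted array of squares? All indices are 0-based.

[0,5] |-20|>|16| out[5]=400 → l++
[1,5] |-5|<=|16| out[4]=256 → r--
[1,4] |-5|<=|6| out[3]=36 → r--
[1,3] |-5|>|2| out[2]=25 → l++
[2,3] |-1|<=|2| out[1]=4 → r--
[2,2] |-1|<=|-1| out[0]=1 → r--

[1, 4, 25, 36, 256, 400]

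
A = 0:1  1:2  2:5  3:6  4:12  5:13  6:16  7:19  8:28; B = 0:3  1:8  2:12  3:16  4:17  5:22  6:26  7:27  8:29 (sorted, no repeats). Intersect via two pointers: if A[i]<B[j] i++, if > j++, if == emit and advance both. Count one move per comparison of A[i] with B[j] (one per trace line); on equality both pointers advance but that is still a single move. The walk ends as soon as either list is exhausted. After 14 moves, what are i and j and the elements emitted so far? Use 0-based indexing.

i=8, j=8, emitted=[12, 16]

i=0 j=0: 1<3, i++
i=1 j=0: 2<3, i++
i=2 j=0: 5>3, j++
i=2 j=1: 5<8, i++
i=3 j=1: 6<8, i++
i=4 j=1: 12>8, j++
i=4 j=2: 12==12 emit, i++,j++
i=5 j=3: 13<16, i++
i=6 j=3: 16==16 emit, i++,j++
i=7 j=4: 19>17, j++
i=7 j=5: 19<22, i++
i=8 j=5: 28>22, j++
i=8 j=6: 28>26, j++
i=8 j=7: 28>27, j++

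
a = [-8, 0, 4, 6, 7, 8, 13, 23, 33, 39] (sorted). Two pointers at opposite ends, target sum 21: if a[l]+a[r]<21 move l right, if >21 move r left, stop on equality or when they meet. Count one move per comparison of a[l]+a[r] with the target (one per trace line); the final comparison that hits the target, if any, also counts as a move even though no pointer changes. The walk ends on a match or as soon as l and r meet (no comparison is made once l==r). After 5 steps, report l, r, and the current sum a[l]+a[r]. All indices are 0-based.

l=2, r=6, sum=17

[0,9] -8+39=31 >21 → r--
[0,8] -8+33=25 >21 → r--
[0,7] -8+23=15 <21 → l++
[1,7] 0+23=23 >21 → r--
[1,6] 0+13=13 <21 → l++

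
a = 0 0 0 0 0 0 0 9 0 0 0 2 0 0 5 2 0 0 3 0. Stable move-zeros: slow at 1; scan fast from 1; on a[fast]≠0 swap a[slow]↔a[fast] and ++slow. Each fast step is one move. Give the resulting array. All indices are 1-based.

slow=1 fast=1: a[fast]=0, fast++
slow=1 fast=2: a[fast]=0, fast++
slow=1 fast=3: a[fast]=0, fast++
slow=1 fast=4: a[fast]=0, fast++
slow=1 fast=5: a[fast]=0, fast++
slow=1 fast=6: a[fast]=0, fast++
slow=1 fast=7: a[fast]=0, fast++
slow=1 fast=8: a[fast]=9≠0 swap→a[1]=9, slow++,fast++
slow=2 fast=9: a[fast]=0, fast++
slow=2 fast=10: a[fast]=0, fast++
slow=2 fast=11: a[fast]=0, fast++
slow=2 fast=12: a[fast]=2≠0 swap→a[2]=2, slow++,fast++
slow=3 fast=13: a[fast]=0, fast++
slow=3 fast=14: a[fast]=0, fast++
slow=3 fast=15: a[fast]=5≠0 swap→a[3]=5, slow++,fast++
slow=4 fast=16: a[fast]=2≠0 swap→a[4]=2, slow++,fast++
slow=5 fast=17: a[fast]=0, fast++
slow=5 fast=18: a[fast]=0, fast++
slow=5 fast=19: a[fast]=3≠0 swap→a[5]=3, slow++,fast++
slow=6 fast=20: a[fast]=0, fast++

[9, 2, 5, 2, 3, 0, 0, 0, 0, 0, 0, 0, 0, 0, 0, 0, 0, 0, 0, 0]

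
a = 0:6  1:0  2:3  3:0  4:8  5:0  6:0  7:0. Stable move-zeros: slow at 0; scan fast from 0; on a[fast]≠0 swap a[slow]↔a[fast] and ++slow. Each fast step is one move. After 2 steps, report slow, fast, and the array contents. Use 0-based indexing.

slow=0 fast=0: a[fast]=6≠0 swap→a[0]=6, slow++,fast++
slow=1 fast=1: a[fast]=0, fast++

slow=1, fast=2, a=[6, 0, 3, 0, 8, 0, 0, 0]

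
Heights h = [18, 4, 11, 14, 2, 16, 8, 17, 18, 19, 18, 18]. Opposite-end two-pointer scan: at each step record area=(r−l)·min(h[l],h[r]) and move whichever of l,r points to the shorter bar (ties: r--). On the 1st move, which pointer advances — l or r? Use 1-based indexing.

r

[1,12] min(18,18)*11=198 best=198 * → r--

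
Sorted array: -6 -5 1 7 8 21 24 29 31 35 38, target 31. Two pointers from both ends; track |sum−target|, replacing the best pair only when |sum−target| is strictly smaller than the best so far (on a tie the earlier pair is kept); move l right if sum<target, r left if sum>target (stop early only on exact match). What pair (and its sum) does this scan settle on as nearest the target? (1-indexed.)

[1,11] -6+38=32 d=1 * → r--
[1,10] -6+35=29 d=2 → l++
[2,10] -5+35=30 d=1 → l++
[3,10] 1+35=36 d=5 → r--
[3,9] 1+31=32 d=1 → r--
[3,8] 1+29=30 d=1 → l++
[4,8] 7+29=36 d=5 → r--
[4,7] 7+24=31 d=0 * → stop

pair (7, 24) with sum 31 (|Δ|=0)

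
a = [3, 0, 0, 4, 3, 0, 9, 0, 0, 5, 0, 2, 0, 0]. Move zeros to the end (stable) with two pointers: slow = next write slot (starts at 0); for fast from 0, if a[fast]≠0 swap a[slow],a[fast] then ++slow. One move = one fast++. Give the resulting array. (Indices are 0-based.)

(s=0,f=0) a[fast]=3≠0 swap→a[0]=3 → slow++,fast++
(s=1,f=1) a[fast]=0 → fast++
(s=1,f=2) a[fast]=0 → fast++
(s=1,f=3) a[fast]=4≠0 swap→a[1]=4 → slow++,fast++
(s=2,f=4) a[fast]=3≠0 swap→a[2]=3 → slow++,fast++
(s=3,f=5) a[fast]=0 → fast++
(s=3,f=6) a[fast]=9≠0 swap→a[3]=9 → slow++,fast++
(s=4,f=7) a[fast]=0 → fast++
(s=4,f=8) a[fast]=0 → fast++
(s=4,f=9) a[fast]=5≠0 swap→a[4]=5 → slow++,fast++
(s=5,f=10) a[fast]=0 → fast++
(s=5,f=11) a[fast]=2≠0 swap→a[5]=2 → slow++,fast++
(s=6,f=12) a[fast]=0 → fast++
(s=6,f=13) a[fast]=0 → fast++

[3, 4, 3, 9, 5, 2, 0, 0, 0, 0, 0, 0, 0, 0]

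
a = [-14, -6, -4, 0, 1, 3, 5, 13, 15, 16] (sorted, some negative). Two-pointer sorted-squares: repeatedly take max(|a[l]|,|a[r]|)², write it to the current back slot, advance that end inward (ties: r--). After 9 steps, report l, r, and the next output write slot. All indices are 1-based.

[1,10] |-14|<=|16| out[10]=256 → r--
[1,9] |-14|<=|15| out[9]=225 → r--
[1,8] |-14|>|13| out[8]=196 → l++
[2,8] |-6|<=|13| out[7]=169 → r--
[2,7] |-6|>|5| out[6]=36 → l++
[3,7] |-4|<=|5| out[5]=25 → r--
[3,6] |-4|>|3| out[4]=16 → l++
[4,6] |0|<=|3| out[3]=9 → r--
[4,5] |0|<=|1| out[2]=1 → r--

l=4, r=4, next write slot=1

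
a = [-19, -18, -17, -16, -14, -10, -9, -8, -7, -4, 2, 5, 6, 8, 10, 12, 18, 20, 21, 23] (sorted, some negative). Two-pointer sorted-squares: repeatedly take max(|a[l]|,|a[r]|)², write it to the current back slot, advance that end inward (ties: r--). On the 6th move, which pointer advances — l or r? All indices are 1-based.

l=1 r=20: |-19|<=|23| out[20]=529, r--
l=1 r=19: |-19|<=|21| out[19]=441, r--
l=1 r=18: |-19|<=|20| out[18]=400, r--
l=1 r=17: |-19|>|18| out[17]=361, l++
l=2 r=17: |-18|<=|18| out[16]=324, r--
l=2 r=16: |-18|>|12| out[15]=324, l++

l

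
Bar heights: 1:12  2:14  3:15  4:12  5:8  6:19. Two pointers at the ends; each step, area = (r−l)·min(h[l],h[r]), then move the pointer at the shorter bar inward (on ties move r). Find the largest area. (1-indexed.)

l=1 r=6: min(12,19)*5=60 best=60 *, l++
l=2 r=6: min(14,19)*4=56 best=60, l++
l=3 r=6: min(15,19)*3=45 best=60, l++
l=4 r=6: min(12,19)*2=24 best=60, l++
l=5 r=6: min(8,19)*1=8 best=60, l++

max area = 60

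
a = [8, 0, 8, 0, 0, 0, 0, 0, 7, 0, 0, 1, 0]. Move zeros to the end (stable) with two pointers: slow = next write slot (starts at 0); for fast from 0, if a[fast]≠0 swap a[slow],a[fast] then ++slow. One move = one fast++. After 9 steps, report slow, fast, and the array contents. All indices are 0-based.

slow=3, fast=9, a=[8, 8, 7, 0, 0, 0, 0, 0, 0, 0, 0, 1, 0]

slow=0 fast=0: a[fast]=8≠0 swap→a[0]=8, slow++,fast++
slow=1 fast=1: a[fast]=0, fast++
slow=1 fast=2: a[fast]=8≠0 swap→a[1]=8, slow++,fast++
slow=2 fast=3: a[fast]=0, fast++
slow=2 fast=4: a[fast]=0, fast++
slow=2 fast=5: a[fast]=0, fast++
slow=2 fast=6: a[fast]=0, fast++
slow=2 fast=7: a[fast]=0, fast++
slow=2 fast=8: a[fast]=7≠0 swap→a[2]=7, slow++,fast++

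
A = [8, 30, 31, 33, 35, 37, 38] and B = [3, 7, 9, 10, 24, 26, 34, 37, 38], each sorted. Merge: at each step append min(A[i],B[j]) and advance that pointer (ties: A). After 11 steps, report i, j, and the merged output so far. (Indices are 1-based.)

i=1 j=1: A[i]=8>B[j]=3 take 3, j++
i=1 j=2: A[i]=8>B[j]=7 take 7, j++
i=1 j=3: A[i]=8<=B[j]=9 take 8, i++
i=2 j=3: A[i]=30>B[j]=9 take 9, j++
i=2 j=4: A[i]=30>B[j]=10 take 10, j++
i=2 j=5: A[i]=30>B[j]=24 take 24, j++
i=2 j=6: A[i]=30>B[j]=26 take 26, j++
i=2 j=7: A[i]=30<=B[j]=34 take 30, i++
i=3 j=7: A[i]=31<=B[j]=34 take 31, i++
i=4 j=7: A[i]=33<=B[j]=34 take 33, i++
i=5 j=7: A[i]=35>B[j]=34 take 34, j++

i=5, j=8, merged so far=[3, 7, 8, 9, 10, 24, 26, 30, 31, 33, 34]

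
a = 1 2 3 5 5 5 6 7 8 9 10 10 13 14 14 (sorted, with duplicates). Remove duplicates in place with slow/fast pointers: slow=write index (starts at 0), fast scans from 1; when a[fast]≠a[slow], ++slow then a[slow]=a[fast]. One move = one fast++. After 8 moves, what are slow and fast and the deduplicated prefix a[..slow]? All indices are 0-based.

(s=0,f=1) a[fast]=2≠a[slow]=1 write a[1]=2 → slow++,fast++
(s=1,f=2) a[fast]=3≠a[slow]=2 write a[2]=3 → slow++,fast++
(s=2,f=3) a[fast]=5≠a[slow]=3 write a[3]=5 → slow++,fast++
(s=3,f=4) a[fast]=5=a[slow] dup → fast++
(s=3,f=5) a[fast]=5=a[slow] dup → fast++
(s=3,f=6) a[fast]=6≠a[slow]=5 write a[4]=6 → slow++,fast++
(s=4,f=7) a[fast]=7≠a[slow]=6 write a[5]=7 → slow++,fast++
(s=5,f=8) a[fast]=8≠a[slow]=7 write a[6]=8 → slow++,fast++

slow=6, fast=9, prefix=[1, 2, 3, 5, 6, 7, 8]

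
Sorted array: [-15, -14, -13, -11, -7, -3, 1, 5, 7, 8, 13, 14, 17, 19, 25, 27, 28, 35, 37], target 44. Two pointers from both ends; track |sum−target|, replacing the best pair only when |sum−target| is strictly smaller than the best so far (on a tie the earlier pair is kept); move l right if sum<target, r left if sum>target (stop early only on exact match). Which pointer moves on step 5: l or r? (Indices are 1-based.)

[1,19] -15+37=22 d=22 * → l++
[2,19] -14+37=23 d=21 * → l++
[3,19] -13+37=24 d=20 * → l++
[4,19] -11+37=26 d=18 * → l++
[5,19] -7+37=30 d=14 * → l++

l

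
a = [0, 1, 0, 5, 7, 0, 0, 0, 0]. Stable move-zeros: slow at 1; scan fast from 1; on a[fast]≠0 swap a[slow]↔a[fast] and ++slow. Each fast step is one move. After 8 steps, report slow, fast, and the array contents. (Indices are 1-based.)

(s=1,f=1) a[fast]=0 → fast++
(s=1,f=2) a[fast]=1≠0 swap→a[1]=1 → slow++,fast++
(s=2,f=3) a[fast]=0 → fast++
(s=2,f=4) a[fast]=5≠0 swap→a[2]=5 → slow++,fast++
(s=3,f=5) a[fast]=7≠0 swap→a[3]=7 → slow++,fast++
(s=4,f=6) a[fast]=0 → fast++
(s=4,f=7) a[fast]=0 → fast++
(s=4,f=8) a[fast]=0 → fast++

slow=4, fast=9, a=[1, 5, 7, 0, 0, 0, 0, 0, 0]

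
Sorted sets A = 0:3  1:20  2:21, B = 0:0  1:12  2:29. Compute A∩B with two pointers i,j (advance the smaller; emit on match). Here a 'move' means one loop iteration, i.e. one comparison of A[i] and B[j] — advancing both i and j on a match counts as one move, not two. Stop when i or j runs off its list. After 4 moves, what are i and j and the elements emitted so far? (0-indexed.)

i=2, j=2, emitted=[]

[i=0,j=0] 3>0 → j++
[i=0,j=1] 3<12 → i++
[i=1,j=1] 20>12 → j++
[i=1,j=2] 20<29 → i++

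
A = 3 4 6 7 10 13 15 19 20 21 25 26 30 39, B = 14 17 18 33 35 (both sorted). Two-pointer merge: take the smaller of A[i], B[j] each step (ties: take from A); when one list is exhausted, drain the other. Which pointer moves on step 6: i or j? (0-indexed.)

i

i=0 j=0: A[i]=3<=B[j]=14 take 3, i++
i=1 j=0: A[i]=4<=B[j]=14 take 4, i++
i=2 j=0: A[i]=6<=B[j]=14 take 6, i++
i=3 j=0: A[i]=7<=B[j]=14 take 7, i++
i=4 j=0: A[i]=10<=B[j]=14 take 10, i++
i=5 j=0: A[i]=13<=B[j]=14 take 13, i++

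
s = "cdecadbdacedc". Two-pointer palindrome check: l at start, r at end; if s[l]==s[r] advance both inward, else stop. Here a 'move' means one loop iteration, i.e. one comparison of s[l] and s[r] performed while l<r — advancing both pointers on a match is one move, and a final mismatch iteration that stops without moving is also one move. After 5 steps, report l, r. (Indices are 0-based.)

[0,12] 'c'=='c' → l++,r--
[1,11] 'd'=='d' → l++,r--
[2,10] 'e'=='e' → l++,r--
[3,9] 'c'=='c' → l++,r--
[4,8] 'a'=='a' → l++,r--

l=5, r=7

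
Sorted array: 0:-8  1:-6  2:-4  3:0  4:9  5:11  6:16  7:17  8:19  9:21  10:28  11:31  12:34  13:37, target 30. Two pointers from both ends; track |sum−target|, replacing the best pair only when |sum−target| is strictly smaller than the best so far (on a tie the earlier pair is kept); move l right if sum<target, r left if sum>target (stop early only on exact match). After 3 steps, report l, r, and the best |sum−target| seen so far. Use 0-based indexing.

l=2, r=12, best |Δ|=1

[0,13] -8+37=29 d=1 * → l++
[1,13] -6+37=31 d=1 → r--
[1,12] -6+34=28 d=2 → l++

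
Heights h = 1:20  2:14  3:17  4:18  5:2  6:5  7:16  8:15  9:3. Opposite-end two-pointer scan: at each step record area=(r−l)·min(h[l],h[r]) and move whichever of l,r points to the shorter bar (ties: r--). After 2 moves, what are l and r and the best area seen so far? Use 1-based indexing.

l=1 r=9: min(20,3)*8=24 best=24 *, r--
l=1 r=8: min(20,15)*7=105 best=105 *, r--

l=1, r=7, best area=105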